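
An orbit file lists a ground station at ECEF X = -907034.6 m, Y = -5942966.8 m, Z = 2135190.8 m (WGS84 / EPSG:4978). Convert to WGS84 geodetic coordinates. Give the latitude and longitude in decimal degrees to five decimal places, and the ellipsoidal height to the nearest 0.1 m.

λ = atan2(Y, X) = -98.67769964°; p = √(X²+Y²) = 6011785.6 m.
Bowring's method on WGS84 (a = 6378137 m, b = 6356752.314 m) gives φ = 19.67499984°, h = 3971.765 m.

lat 19.67500°, lon -98.67770°, h 3971.8 m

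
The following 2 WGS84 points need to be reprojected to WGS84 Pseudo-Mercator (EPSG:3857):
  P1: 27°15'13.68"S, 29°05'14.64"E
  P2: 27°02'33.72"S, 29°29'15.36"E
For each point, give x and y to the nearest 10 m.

Web Mercator: x = R·λ, y = R·ln tan(π/4+φ/2), R = 6378137 m.
P1 (-27.2538°, 29.0874°) → (3237994.557, -3155216.647) m.
P2 (-27.0427°, 29.4876°) → (3282544.617, -3128807.563) m.

P1: x 3237990 m, y -3155220 m; P2: x 3282540 m, y -3128810 m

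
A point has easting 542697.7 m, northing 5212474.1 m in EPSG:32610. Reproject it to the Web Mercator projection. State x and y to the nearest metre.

Unproject from UTM 10N (λ₀ = -123°) → φ = 47.06440015°, λ = -122.43770052°.
Web Mercator (R = 6378137 m): x = -13629702.476 m, y = 5952592.159 m.

x -13629702 m, y 5952592 m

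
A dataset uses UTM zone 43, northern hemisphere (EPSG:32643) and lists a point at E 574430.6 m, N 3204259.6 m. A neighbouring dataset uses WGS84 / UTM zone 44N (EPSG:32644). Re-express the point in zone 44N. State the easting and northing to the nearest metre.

UTM 43N → geographic: φ = 28.96420016°, λ = 75.76389989°.
UTM 44N (λ₀ = 81°) forward: E = -10551.216 m, N = 3215336.807 m.

E -10551 m, N 3215337 m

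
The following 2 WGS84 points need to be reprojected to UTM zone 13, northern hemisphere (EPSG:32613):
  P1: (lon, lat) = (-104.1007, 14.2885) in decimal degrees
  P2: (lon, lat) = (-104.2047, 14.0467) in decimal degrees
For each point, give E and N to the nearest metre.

UTM zone 13N: λ₀ = -105°, k₀ = 0.9996.
P1 (14.2885°, -104.1007°) → (596997.250, 1579821.240) m.
P2 (14.0467°, -104.2047°) → (585870.143, 1553035.760) m.

P1: E 596997 m, N 1579821 m; P2: E 585870 m, N 1553036 m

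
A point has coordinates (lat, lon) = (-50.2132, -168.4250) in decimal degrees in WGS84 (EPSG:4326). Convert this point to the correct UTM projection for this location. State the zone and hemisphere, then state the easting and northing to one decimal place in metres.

Zone 2S: E 683714.2 m, N 4434491.0 m

Longitude -168.4250° lies in the 6° band [-174°, -168°), giving zone 2; latitude is south of the equator, so 2S.
Zone 2 central meridian λ₀ = 6×2 − 183 = -171°; Δλ = +2.5750°.
Transverse Mercator on WGS84 with k₀ = 0.9996 gives E = 683714.195 m, N = 4434491.048 m.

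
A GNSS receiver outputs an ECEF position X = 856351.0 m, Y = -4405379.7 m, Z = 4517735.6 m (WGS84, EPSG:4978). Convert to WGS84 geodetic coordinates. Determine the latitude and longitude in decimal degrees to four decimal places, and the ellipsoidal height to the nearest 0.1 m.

lat 45.3826°, lon -78.9996°, h 591.9 m

λ = atan2(Y, X) = -78.99959982°; p = √(X²+Y²) = 4487839.9 m.
Bowring's method on WGS84 (a = 6378137 m, b = 6356752.314 m) gives φ = 45.38259995°, h = 591.881 m.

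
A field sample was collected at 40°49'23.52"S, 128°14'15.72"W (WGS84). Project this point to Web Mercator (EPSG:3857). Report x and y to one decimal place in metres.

x -14275355.5 m, y -4986298.6 m

Web Mercator is spherical with R = a = 6378137 m.
x = R·λ = 6378137 × -2.238170090 = -14275355.465 m.
y = R·ln tan(π/4 + φ/2) = 6378137 × -0.781779786 = -4986298.576 m.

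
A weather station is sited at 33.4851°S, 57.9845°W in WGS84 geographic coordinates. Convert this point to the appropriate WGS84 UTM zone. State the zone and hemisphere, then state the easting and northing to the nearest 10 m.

Zone 21S: E 408540 m, N 6294500 m

Longitude -57.9845° lies in the 6° band [-60°, -54°), giving zone 21; latitude is south of the equator, so 21S.
Zone 21 central meridian λ₀ = 6×21 − 183 = -57°; Δλ = -0.9845°.
Transverse Mercator on WGS84 with k₀ = 0.9996 gives E = 408536.910 m, N = 6294499.162 m.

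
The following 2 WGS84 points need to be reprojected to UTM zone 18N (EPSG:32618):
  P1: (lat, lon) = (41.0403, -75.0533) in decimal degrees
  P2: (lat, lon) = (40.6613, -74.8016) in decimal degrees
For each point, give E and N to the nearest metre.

P1: E 495520 m, N 4543232 m; P2: E 516771 m, N 4501178 m

UTM zone 18N: λ₀ = -75°, k₀ = 0.9996.
P1 (41.0403°, -75.0533°) → (495520.120, 4543232.128) m.
P2 (40.6613°, -74.8016°) → (516770.871, 4501178.176) m.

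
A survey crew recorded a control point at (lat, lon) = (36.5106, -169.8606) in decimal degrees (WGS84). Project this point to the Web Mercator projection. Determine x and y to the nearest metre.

Web Mercator is spherical with R = a = 6378137 m.
x = R·λ = 6378137 × -2.964626739 = -18908795.498 m.
y = R·ln tan(π/4 + φ/2) = 6378137 × 0.685326847 = 4371108.518 m.

x -18908795 m, y 4371109 m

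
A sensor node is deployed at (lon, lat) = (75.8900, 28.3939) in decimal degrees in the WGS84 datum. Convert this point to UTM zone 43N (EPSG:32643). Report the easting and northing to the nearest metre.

E 587189 m, N 3141160 m

Zone 43 central meridian λ₀ = 6×43 − 183 = 75°; Δλ = +0.8900°.
Transverse Mercator on WGS84 with k₀ = 0.9996 gives E = 587188.713 m, N = 3141159.978 m.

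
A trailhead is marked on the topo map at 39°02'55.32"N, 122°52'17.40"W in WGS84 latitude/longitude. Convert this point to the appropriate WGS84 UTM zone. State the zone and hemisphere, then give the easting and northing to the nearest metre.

Longitude -122.8715° lies in the 6° band [-126°, -120°), giving zone 10; latitude is north of the equator, so 10N.
Zone 10 central meridian λ₀ = 6×10 − 183 = -123°; Δλ = +0.1285°.
Transverse Mercator on WGS84 with k₀ = 0.9996 gives E = 511119.411 m, N = 4322188.752 m.

Zone 10N: E 511119 m, N 4322189 m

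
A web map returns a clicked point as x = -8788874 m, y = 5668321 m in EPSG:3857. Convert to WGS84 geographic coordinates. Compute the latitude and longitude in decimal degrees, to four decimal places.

R = 6378137 m. λ = x/R = -78.95179844°.
φ = 2·arctan(exp(y/R)) − 90° = 2·arctan(2.43199) − 90° = 45.29650160°.

lat 45.2965°, lon -78.9518°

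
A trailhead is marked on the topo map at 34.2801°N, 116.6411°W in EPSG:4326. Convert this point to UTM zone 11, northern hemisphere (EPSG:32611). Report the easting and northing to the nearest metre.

E 533035 m, N 3793272 m

Zone 11 central meridian λ₀ = 6×11 − 183 = -117°; Δλ = +0.3589°.
Transverse Mercator on WGS84 with k₀ = 0.9996 gives E = 533034.535 m, N = 3793271.895 m.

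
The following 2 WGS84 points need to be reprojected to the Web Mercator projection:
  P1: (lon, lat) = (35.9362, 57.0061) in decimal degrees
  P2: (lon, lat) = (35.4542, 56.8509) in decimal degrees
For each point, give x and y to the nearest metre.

Web Mercator: x = R·λ, y = R·ln tan(π/4+φ/2), R = 6378137 m.
P1 (57.0061°, 35.9362°) → (4000399.485, 7761365.562) m.
P2 (56.8509°, 35.4542°) → (3946743.490, 7729704.789) m.

P1: x 4000399 m, y 7761366 m; P2: x 3946743 m, y 7729705 m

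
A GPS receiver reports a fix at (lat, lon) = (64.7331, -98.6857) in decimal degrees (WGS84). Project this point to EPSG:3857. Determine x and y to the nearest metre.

Web Mercator is spherical with R = a = 6378137 m.
x = R·λ = 6378137 × -1.722390390 = -10985641.873 m.
y = R·ln tan(π/4 + φ/2) = 6378137 × 1.495486451 = 9538417.467 m.

x -10985642 m, y 9538417 m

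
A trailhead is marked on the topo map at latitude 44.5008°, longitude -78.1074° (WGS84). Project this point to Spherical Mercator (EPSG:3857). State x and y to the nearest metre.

Web Mercator is spherical with R = a = 6378137 m.
x = R·λ = 6378137 × -1.363231300 = -8694875.995 m.
y = R·ln tan(π/4 + φ/2) = 6378137 × 0.869105205 = 5543272.064 m.

x -8694876 m, y 5543272 m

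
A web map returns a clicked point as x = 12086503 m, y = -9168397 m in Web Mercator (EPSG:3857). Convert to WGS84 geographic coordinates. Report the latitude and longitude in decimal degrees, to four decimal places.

lat -63.2766°, lon 108.5749°

R = 6378137 m. λ = x/R = 108.57490376°.
φ = 2·arctan(exp(y/R)) − 90° = 2·arctan(0.23753) − 90° = -63.27659815°.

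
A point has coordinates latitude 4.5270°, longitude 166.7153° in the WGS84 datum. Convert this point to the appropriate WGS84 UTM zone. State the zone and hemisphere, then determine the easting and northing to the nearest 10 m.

Zone 58N: E 690310 m, N 500600 m

Longitude 166.7153° lies in the 6° band [162°, 168°), giving zone 58; latitude is north of the equator, so 58N.
Zone 58 central meridian λ₀ = 6×58 − 183 = 165°; Δλ = +1.7153°.
Transverse Mercator on WGS84 with k₀ = 0.9996 gives E = 690306.710 m, N = 500604.855 m.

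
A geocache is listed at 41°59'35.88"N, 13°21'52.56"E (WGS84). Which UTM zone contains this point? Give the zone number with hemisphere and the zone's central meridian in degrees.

Zone 33N, central meridian 15°

UTM zone = ⌊(λ + 180)/6⌋ + 1; 13.3646° ∈ [12°, 18°) → zone 33.
Hemisphere: N (φ ≥ 0).
Central meridian λ₀ = 6×33 − 183 = 15°.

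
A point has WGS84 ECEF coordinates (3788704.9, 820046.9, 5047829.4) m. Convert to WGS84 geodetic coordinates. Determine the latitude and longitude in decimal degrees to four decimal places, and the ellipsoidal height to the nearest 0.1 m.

lat 52.6636°, lon 12.2130°, h -122.2 m

λ = atan2(Y, X) = 12.21300069°; p = √(X²+Y²) = 3876436.7 m.
Bowring's method on WGS84 (a = 6378137 m, b = 6356752.314 m) gives φ = 52.66360013°, h = -122.184 m.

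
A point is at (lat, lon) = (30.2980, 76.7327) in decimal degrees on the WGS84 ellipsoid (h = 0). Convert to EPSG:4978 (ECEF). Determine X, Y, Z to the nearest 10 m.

WGS84: a = 6378137 m, e² = 0.006694380; N(φ) = a/√(1−e²sin²φ) = 6383577.610 m.
X = (N+h)·cosφ·cosλ = 1264895.599 m; Y = (N+h)·cosφ·sinλ = 5364558.638 m; Z = (N(1−e²)+h)·sinφ = 3198939.609 m.

X 1264900 m, Y 5364560 m, Z 3198940 m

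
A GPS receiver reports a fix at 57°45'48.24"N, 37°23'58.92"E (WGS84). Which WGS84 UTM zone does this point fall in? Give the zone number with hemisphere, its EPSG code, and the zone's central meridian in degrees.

UTM zone = ⌊(λ + 180)/6⌋ + 1; 37.3997° ∈ [36°, 42°) → zone 37.
Hemisphere: N (φ ≥ 0).
Central meridian λ₀ = 6×37 − 183 = 39°.
EPSG code: 32637.

Zone 37N (EPSG:32637), central meridian 39°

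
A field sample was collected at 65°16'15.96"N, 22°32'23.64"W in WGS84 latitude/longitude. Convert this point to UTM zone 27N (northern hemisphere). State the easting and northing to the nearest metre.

E 428126 m, N 7239546 m

Zone 27 central meridian λ₀ = 6×27 − 183 = -21°; Δλ = -1.5399°.
Transverse Mercator on WGS84 with k₀ = 0.9996 gives E = 428125.853 m, N = 7239546.046 m.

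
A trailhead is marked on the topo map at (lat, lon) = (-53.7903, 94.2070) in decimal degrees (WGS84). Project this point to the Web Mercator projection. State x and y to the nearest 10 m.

Web Mercator is spherical with R = a = 6378137 m.
x = R·λ = 6378137 × 1.644222328 = 10487075.269 m.
y = R·ln tan(π/4 + φ/2) = 6378137 × -1.117966145 = -7130541.233 m.

x 10487080 m, y -7130540 m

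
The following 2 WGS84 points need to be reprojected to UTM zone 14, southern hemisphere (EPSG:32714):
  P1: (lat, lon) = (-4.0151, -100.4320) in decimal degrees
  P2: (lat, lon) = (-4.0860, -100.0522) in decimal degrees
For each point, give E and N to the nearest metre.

P1: E 341026 m, N 9556064 m; P2: E 383206 m, N 9548290 m

UTM zone 14S: λ₀ = -99°, k₀ = 0.9996.
P1 (-4.0151°, -100.4320°) → (341026.238, 9556064.400) m.
P2 (-4.0860°, -100.0522°) → (383205.557, 9548290.130) m.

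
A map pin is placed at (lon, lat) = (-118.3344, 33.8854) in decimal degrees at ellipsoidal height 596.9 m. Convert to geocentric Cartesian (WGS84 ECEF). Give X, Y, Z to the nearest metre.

X -2515873 m, Y -4665770 m, Z 3536234 m

WGS84: a = 6378137 m, e² = 0.006694380; N(φ) = a/√(1−e²sin²φ) = 6384783.526 m.
X = (N+h)·cosφ·cosλ = -2515872.963 m; Y = (N+h)·cosφ·sinλ = -4665770.063 m; Z = (N(1−e²)+h)·sinφ = 3536233.871 m.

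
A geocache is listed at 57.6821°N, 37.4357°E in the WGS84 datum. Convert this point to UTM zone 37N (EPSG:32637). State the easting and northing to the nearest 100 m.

E 406700 m, N 6394400 m

Zone 37 central meridian λ₀ = 6×37 − 183 = 39°; Δλ = -1.5643°.
Transverse Mercator on WGS84 with k₀ = 0.9996 gives E = 406722.400 m, N = 6394394.459 m.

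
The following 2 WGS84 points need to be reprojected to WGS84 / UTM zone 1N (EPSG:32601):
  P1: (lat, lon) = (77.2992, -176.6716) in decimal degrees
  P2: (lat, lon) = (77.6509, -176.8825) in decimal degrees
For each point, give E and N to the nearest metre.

P1: E 508060 m, N 8580184 m; P2: E 502805 m, N 8619413 m

UTM zone 1N: λ₀ = -177°, k₀ = 0.9996.
P1 (77.2992°, -176.6716°) → (508059.947, 8580184.470) m.
P2 (77.6509°, -176.8825°) → (502805.251, 8619413.143) m.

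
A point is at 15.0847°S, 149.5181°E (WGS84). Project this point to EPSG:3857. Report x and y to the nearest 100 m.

Web Mercator is spherical with R = a = 6378137 m.
x = R·λ = 6378137 × 2.609583136 = 16644278.756 m.
y = R·ln tan(π/4 + φ/2) = 6378137 × -0.266372994 = -1698963.448 m.

x 16644300 m, y -1699000 m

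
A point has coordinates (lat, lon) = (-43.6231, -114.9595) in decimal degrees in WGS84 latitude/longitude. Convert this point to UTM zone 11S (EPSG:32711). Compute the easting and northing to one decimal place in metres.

E 664629.1 m, N 5167964.3 m

Zone 11 central meridian λ₀ = 6×11 − 183 = -117°; Δλ = +2.0405°.
Transverse Mercator on WGS84 with k₀ = 0.9996 gives E = 664629.052 m, N = 5167964.307 m.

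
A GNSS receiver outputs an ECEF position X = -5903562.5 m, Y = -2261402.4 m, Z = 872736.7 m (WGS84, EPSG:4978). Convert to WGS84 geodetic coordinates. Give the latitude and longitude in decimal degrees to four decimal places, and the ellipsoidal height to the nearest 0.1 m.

λ = atan2(Y, X) = -159.04029977°; p = √(X²+Y²) = 6321866.1 m.
Bowring's method on WGS84 (a = 6378137 m, b = 6356752.314 m) gives φ = 7.91229980°, h = 4087.558 m.

lat 7.9123°, lon -159.0403°, h 4087.6 m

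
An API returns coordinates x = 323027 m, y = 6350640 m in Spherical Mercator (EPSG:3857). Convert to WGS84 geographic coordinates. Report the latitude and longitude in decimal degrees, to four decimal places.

lat 49.4446°, lon 2.9018°

R = 6378137 m. λ = x/R = 2.90180091°.
φ = 2·arctan(exp(y/R)) − 90° = 2·arctan(2.70659) − 90° = 49.44459882°.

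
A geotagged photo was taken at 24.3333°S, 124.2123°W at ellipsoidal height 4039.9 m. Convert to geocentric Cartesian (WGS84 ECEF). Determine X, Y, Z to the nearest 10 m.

X -3271520 m, Y -4811680 m, Z -2613630 m

WGS84: a = 6378137 m, e² = 0.006694380; N(φ) = a/√(1−e²sin²φ) = 6381764.703 m.
X = (N+h)·cosφ·cosλ = -3271523.570 m; Y = (N+h)·cosφ·sinλ = -4811678.493 m; Z = (N(1−e²)+h)·sinφ = -2613629.093 m.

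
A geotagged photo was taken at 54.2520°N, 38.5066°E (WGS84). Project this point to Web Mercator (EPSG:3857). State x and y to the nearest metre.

Web Mercator is spherical with R = a = 6378137 m.
x = R·λ = 6378137 × 0.672066954 = 4286535.104 m.
y = R·ln tan(π/4 + φ/2) = 6378137 × 1.131682696 = 7218027.276 m.

x 4286535 m, y 7218027 m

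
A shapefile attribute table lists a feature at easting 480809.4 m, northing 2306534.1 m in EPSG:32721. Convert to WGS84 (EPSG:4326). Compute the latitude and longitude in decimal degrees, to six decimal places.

Zone 21S: λ₀ = -57°, k₀ = 0.9996, false easting 500000 m, false northing 10000000 m.
Meridian distance M = (N − FN)/k₀ = -7696544.5 m.
Inverse transverse Mercator on WGS84 gives φ = -69.34999972°, λ = -57.48760056°.

lat -69.350000°, lon -57.487601°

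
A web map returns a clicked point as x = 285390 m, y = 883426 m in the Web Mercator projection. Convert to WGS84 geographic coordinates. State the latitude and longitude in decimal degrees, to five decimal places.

lat 7.91070°, lon 2.56370°

R = 6378137 m. λ = x/R = 2.56370199°.
φ = 2·arctan(exp(y/R)) − 90° = 2·arctan(1.14856) − 90° = 7.91069714°.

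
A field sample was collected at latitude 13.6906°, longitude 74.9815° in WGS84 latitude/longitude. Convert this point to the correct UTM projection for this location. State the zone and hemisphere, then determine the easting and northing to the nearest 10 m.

Longitude 74.9815° lies in the 6° band [72°, 78°), giving zone 43; latitude is north of the equator, so 43N.
Zone 43 central meridian λ₀ = 6×43 − 183 = 75°; Δλ = -0.0185°.
Transverse Mercator on WGS84 with k₀ = 0.9996 gives E = 497999.527 m, N = 1513508.712 m.

Zone 43N: E 498000 m, N 1513510 m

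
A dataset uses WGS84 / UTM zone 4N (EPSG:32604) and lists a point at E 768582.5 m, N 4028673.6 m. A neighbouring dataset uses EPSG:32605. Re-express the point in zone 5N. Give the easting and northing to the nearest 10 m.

UTM 4N → geographic: φ = 36.36570045°, λ = -156.00649985°.
UTM 5N (λ₀ = -153°) forward: E = 230250.822 m, N = 4028709.854 m.

E 230250 m, N 4028710 m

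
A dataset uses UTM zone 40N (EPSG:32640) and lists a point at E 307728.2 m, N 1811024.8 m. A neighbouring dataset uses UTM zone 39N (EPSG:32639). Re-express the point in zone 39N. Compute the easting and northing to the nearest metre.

E 948841 m, N 1814816 m

UTM 40N → geographic: φ = 16.37279999°, λ = 55.19980030°.
UTM 39N (λ₀ = 51°) forward: E = 948841.024 m, N = 1814816.197 m.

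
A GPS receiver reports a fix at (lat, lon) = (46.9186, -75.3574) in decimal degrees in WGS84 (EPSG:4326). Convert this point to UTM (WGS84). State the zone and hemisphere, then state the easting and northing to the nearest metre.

Longitude -75.3574° lies in the 6° band [-78°, -72°), giving zone 18; latitude is north of the equator, so 18N.
Zone 18 central meridian λ₀ = 6×18 − 183 = -75°; Δλ = -0.3574°.
Transverse Mercator on WGS84 with k₀ = 0.9996 gives E = 472787.232 m, N = 5196180.479 m.

Zone 18N: E 472787 m, N 5196180 m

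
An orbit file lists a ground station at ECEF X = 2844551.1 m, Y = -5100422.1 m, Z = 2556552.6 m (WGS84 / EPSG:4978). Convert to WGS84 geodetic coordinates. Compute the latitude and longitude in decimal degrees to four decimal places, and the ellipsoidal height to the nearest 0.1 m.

λ = atan2(Y, X) = -60.85120044°; p = √(X²+Y²) = 5840015.1 m.
Bowring's method on WGS84 (a = 6378137 m, b = 6356752.314 m) gives φ = 23.78379999°, h = 403.902 m.

lat 23.7838°, lon -60.8512°, h 403.9 m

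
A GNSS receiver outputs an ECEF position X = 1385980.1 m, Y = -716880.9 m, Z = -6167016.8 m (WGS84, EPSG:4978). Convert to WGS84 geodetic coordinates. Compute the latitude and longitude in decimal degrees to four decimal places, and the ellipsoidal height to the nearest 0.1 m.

λ = atan2(Y, X) = -27.34970101°; p = √(X²+Y²) = 1560403.5 m.
Bowring's method on WGS84 (a = 6378137 m, b = 6356752.314 m) gives φ = -75.89199995°, h = 3331.324 m.

lat -75.8920°, lon -27.3497°, h 3331.3 m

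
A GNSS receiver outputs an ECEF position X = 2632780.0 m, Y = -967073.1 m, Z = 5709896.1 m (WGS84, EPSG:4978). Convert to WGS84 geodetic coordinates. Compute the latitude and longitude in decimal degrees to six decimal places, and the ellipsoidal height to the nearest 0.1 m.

lat 63.991100°, lon -20.169300°, h 685.6 m

λ = atan2(Y, X) = -20.16930016°; p = √(X²+Y²) = 2804774.7 m.
Bowring's method on WGS84 (a = 6378137 m, b = 6356752.314 m) gives φ = 63.99109977°, h = 685.608 m.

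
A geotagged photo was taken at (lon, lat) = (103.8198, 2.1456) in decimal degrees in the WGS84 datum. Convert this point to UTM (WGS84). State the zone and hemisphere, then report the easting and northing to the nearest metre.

Zone 48N: E 368755 m, N 237205 m

Longitude 103.8198° lies in the 6° band [102°, 108°), giving zone 48; latitude is north of the equator, so 48N.
Zone 48 central meridian λ₀ = 6×48 − 183 = 105°; Δλ = -1.1802°.
Transverse Mercator on WGS84 with k₀ = 0.9996 gives E = 368755.427 m, N = 237204.992 m.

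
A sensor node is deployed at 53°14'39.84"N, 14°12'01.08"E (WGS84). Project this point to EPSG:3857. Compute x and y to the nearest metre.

Web Mercator is spherical with R = a = 6378137 m.
x = R·λ = 6378137 × 0.247841990 = 1580770.165 m.
y = R·ln tan(π/4 + φ/2) = 6378137 × 1.101941504 = 7028333.880 m.

x 1580770 m, y 7028334 m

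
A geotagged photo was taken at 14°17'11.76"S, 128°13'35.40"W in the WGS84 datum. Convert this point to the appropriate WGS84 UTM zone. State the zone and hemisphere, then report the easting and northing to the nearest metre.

Zone 9S: E 583429 m, N 8420438 m

Longitude -128.2265° lies in the 6° band [-132°, -126°), giving zone 9; latitude is south of the equator, so 9S.
Zone 9 central meridian λ₀ = 6×9 − 183 = -129°; Δλ = +0.7735°.
Transverse Mercator on WGS84 with k₀ = 0.9996 gives E = 583428.548 m, N = 8420437.804 m.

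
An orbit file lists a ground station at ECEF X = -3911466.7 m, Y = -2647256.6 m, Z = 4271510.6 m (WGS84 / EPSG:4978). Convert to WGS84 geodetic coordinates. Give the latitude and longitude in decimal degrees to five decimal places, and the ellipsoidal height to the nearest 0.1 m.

lat 42.31740°, lon -145.91010°, h -338.3 m

λ = atan2(Y, X) = -145.91009993°; p = √(X²+Y²) = 4723085.8 m.
Bowring's method on WGS84 (a = 6378137 m, b = 6356752.314 m) gives φ = 42.31739948°, h = -338.309 m.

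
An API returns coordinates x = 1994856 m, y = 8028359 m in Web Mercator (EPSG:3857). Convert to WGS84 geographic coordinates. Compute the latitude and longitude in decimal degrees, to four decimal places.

lat 58.2894°, lon 17.9201°

R = 6378137 m. λ = x/R = 17.92009634°.
φ = 2·arctan(exp(y/R)) − 90° = 2·arctan(3.52095) − 90° = 58.28940124°.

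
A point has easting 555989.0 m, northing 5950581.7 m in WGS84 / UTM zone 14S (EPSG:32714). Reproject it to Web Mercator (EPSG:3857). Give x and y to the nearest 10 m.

x -10950950 m, y -4381920 m

Unproject from UTM 14S (λ₀ = -99°) → φ = -36.58859998°, λ = -98.37410043°.
Web Mercator (R = 6378137 m): x = -10950954.767 m, y = -4381917.019 m.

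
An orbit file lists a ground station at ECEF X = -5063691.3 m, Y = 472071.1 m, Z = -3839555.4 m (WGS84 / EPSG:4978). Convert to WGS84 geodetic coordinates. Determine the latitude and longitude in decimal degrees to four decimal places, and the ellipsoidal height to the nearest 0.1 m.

lat -37.2372°, lon 174.6739°, h 1936.0 m

λ = atan2(Y, X) = 174.67389951°; p = √(X²+Y²) = 5085648.5 m.
Bowring's method on WGS84 (a = 6378137 m, b = 6356752.314 m) gives φ = -37.23719992°, h = 1935.958 m.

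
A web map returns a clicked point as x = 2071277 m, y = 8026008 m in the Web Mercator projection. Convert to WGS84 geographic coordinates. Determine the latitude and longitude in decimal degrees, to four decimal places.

lat 58.2783°, lon 18.6066°

R = 6378137 m. λ = x/R = 18.60659787°.
φ = 2·arctan(exp(y/R)) − 90° = 2·arctan(3.51965) − 90° = 58.27829853°.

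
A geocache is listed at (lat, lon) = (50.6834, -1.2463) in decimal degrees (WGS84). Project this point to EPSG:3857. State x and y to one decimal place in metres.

x -138737.5 m, y 6565480.8 m

Web Mercator is spherical with R = a = 6378137 m.
x = R·λ = 6378137 × -0.021752038 = -138737.481 m.
y = R·ln tan(π/4 + φ/2) = 6378137 × 1.029372805 = 6565480.774 m.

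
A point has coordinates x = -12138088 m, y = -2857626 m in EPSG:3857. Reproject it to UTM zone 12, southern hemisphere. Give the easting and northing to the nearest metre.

Web Mercator inverse (R = 6378137 m) → φ = -24.85239877°, λ = -109.03829970°.
UTM 12S forward: E = 698215.661 m, N = 7249969.262 m.

E 698216 m, N 7249969 m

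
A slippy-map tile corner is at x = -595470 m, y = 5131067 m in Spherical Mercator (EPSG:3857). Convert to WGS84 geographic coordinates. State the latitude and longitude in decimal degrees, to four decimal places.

R = 6378137 m. λ = x/R = -5.34919802°.
φ = 2·arctan(exp(y/R)) − 90° = 2·arctan(2.23553) − 90° = 41.79999775°.

lat 41.8000°, lon -5.3492°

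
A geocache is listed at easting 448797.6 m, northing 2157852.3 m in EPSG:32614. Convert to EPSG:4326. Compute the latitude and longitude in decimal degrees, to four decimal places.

lat 19.5147°, lon -99.4880°

Zone 14N: λ₀ = -99°, k₀ = 0.9996, false easting 500000 m.
Meridian distance M = (N − FN)/k₀ = 2158715.8 m.
Inverse transverse Mercator on WGS84 gives φ = 19.51469994°, λ = -99.48799953°.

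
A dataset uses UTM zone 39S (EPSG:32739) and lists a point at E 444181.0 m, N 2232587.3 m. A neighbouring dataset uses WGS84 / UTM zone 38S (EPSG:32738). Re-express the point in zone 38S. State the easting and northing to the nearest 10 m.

UTM 39S → geographic: φ = -70.00779985°, λ = 49.53700116°.
UTM 38S (λ₀ = 45°) forward: E = 672979.692 m, N = 2226816.852 m.

E 672980 m, N 2226820 m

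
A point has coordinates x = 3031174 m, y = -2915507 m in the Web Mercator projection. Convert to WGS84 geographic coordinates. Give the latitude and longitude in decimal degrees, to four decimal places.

lat -25.3233°, lon 27.2295°

R = 6378137 m. λ = x/R = 27.22949933°.
φ = 2·arctan(exp(y/R)) − 90° = 2·arctan(0.63311) − 90° = -25.32329764°.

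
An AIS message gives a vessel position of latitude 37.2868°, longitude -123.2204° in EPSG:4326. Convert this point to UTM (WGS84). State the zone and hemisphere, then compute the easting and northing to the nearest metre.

Zone 10N: E 480464 m, N 4126712 m

Longitude -123.2204° lies in the 6° band [-126°, -120°), giving zone 10; latitude is north of the equator, so 10N.
Zone 10 central meridian λ₀ = 6×10 − 183 = -123°; Δλ = -0.2204°.
Transverse Mercator on WGS84 with k₀ = 0.9996 gives E = 480463.561 m, N = 4126711.562 m.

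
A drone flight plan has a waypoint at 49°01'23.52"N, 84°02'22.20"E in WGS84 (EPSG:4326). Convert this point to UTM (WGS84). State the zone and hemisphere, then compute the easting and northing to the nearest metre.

Zone 45N: E 283576 m, N 5434258 m

Longitude 84.0395° lies in the 6° band [84°, 90°), giving zone 45; latitude is north of the equator, so 45N.
Zone 45 central meridian λ₀ = 6×45 − 183 = 87°; Δλ = -2.9605°.
Transverse Mercator on WGS84 with k₀ = 0.9996 gives E = 283575.548 m, N = 5434257.927 m.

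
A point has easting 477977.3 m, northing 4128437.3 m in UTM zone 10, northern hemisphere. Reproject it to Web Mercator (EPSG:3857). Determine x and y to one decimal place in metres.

Unproject from UTM 10N (λ₀ = -123°) → φ = 37.30230008°, λ = -123.24849965°.
Web Mercator (R = 6378137 m): x = -13719960.222 m, y = 4481327.703 m.

x -13719960.2 m, y 4481327.7 m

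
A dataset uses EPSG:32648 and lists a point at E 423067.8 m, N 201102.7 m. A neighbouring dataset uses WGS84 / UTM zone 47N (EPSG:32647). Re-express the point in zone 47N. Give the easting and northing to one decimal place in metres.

UTM 48N → geographic: φ = 1.81929969°, λ = 104.30830028°.
UTM 47N (λ₀ = 99°) forward: E = 1091235.577 m, N = 201959.361 m.

E 1091235.6 m, N 201959.4 m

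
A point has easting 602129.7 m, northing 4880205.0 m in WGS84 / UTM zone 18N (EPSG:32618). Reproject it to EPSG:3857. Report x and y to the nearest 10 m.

x -8207000 m, y 5475960 m

Unproject from UTM 18N (λ₀ = -75°) → φ = 44.06790017°, λ = -73.72469943°.
Web Mercator (R = 6378137 m): x = -8206995.999 m, y = 5475955.911 m.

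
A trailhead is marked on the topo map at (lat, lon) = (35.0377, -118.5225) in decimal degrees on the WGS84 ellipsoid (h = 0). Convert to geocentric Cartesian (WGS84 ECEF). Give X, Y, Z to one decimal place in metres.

X -2496402.8 m, Y -4593499.4 m, Z 3641292.2 m

WGS84: a = 6378137 m, e² = 0.006694380; N(φ) = a/√(1−e²sin²φ) = 6385185.422 m.
X = (N+h)·cosφ·cosλ = -2496402.816 m; Y = (N+h)·cosφ·sinλ = -4593499.388 m; Z = (N(1−e²)+h)·sinφ = 3641292.201 m.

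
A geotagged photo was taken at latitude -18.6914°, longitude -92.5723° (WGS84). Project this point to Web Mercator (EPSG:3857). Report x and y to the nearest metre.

x -10305101 m, y -2118637 m

Web Mercator is spherical with R = a = 6378137 m.
x = R·λ = 6378137 × -1.615691431 = -10305101.298 m.
y = R·ln tan(π/4 + φ/2) = 6378137 × -0.332171720 = -2118636.740 m.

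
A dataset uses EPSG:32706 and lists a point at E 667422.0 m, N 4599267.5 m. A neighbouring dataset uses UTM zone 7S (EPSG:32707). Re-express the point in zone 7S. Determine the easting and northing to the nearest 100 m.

E 226300 m, N 4595100 m

UTM 6S → geographic: φ = -48.73709965°, λ = -144.72289972°.
UTM 7S (λ₀ = -141°) forward: E = 226292.378 m, N = 4595080.225 m.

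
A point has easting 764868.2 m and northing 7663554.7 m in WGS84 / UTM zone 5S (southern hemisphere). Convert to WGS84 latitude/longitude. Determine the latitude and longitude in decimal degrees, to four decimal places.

Zone 5S: λ₀ = -153°, k₀ = 0.9996, false easting 500000 m, false northing 10000000 m.
Meridian distance M = (N − FN)/k₀ = -2337380.3 m.
Inverse transverse Mercator on WGS84 gives φ = -21.10999963°, λ = -150.45020038°.

lat -21.1100°, lon -150.4502°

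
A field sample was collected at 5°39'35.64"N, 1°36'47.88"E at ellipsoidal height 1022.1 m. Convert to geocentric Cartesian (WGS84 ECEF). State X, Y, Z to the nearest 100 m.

X 6345700 m, Y 178700 m, Z 624900 m

WGS84: a = 6378137 m, e² = 0.006694380; N(φ) = a/√(1−e²sin²φ) = 6378344.661 m.
X = (N+h)·cosφ·cosλ = 6345749.903 m; Y = (N+h)·cosφ·sinλ = 178727.035 m; Z = (N(1−e²)+h)·sinφ = 624943.136 m.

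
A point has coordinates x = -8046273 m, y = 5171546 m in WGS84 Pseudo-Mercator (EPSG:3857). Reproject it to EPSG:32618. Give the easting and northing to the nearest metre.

Web Mercator inverse (R = 6378137 m) → φ = 42.07050094°, λ = -72.28090016°.
UTM 18N forward: E = 724949.408 m, N = 4661181.856 m.

E 724949 m, N 4661182 m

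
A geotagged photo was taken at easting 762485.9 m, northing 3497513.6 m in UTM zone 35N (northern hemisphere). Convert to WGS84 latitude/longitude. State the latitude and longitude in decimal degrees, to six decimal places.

lat 31.582800°, lon 29.766000°

Zone 35N: λ₀ = 27°, k₀ = 0.9996, false easting 500000 m.
Meridian distance M = (N − FN)/k₀ = 3498913.2 m.
Inverse transverse Mercator on WGS84 gives φ = 31.58279984°, λ = 29.76599976°.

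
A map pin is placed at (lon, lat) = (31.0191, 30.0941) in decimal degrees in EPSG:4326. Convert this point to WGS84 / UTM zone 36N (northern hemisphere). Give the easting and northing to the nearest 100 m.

Zone 36 central meridian λ₀ = 6×36 − 183 = 33°; Δλ = -1.9809°.
Transverse Mercator on WGS84 with k₀ = 0.9996 gives E = 309108.238 m, N = 3330867.513 m.

E 309100 m, N 3330900 m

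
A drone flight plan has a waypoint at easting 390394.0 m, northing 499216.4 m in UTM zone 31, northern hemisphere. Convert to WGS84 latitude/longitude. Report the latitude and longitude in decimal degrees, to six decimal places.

Zone 31N: λ₀ = 3°, k₀ = 0.9996, false easting 500000 m.
Meridian distance M = (N − FN)/k₀ = 499416.2 m.
Inverse transverse Mercator on WGS84 gives φ = 4.51580038°, λ = 2.01200044°.

lat 4.515800°, lon 2.012000°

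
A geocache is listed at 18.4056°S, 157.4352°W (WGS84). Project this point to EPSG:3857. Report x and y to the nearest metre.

x -17525606 m, y -2085078 m

Web Mercator is spherical with R = a = 6378137 m.
x = R·λ = 6378137 × -2.747762599 = -17525606.297 m.
y = R·ln tan(π/4 + φ/2) = 6378137 × -0.326910255 = -2085078.391 m.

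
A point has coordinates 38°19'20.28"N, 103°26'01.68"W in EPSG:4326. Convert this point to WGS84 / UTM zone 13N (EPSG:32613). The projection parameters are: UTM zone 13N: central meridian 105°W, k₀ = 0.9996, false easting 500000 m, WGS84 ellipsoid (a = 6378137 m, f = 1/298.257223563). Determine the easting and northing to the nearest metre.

E 636908 m, N 4242736 m

Zone 13 central meridian λ₀ = 6×13 − 183 = -105°; Δλ = +1.5662°.
Transverse Mercator on WGS84 with k₀ = 0.9996 gives E = 636908.162 m, N = 4242736.333 m.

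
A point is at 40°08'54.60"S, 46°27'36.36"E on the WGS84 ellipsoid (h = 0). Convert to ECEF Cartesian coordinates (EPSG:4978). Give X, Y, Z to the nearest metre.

WGS84: a = 6378137 m, e² = 0.006694380; N(φ) = a/√(1−e²sin²φ) = 6387030.910 m.
X = (N+h)·cosφ·cosλ = 3363075.979 m; Y = (N+h)·cosφ·sinλ = 3539003.570 m; Z = (N(1−e²)+h)·sinφ = -4090603.019 m.

X 3363076 m, Y 3539004 m, Z -4090603 m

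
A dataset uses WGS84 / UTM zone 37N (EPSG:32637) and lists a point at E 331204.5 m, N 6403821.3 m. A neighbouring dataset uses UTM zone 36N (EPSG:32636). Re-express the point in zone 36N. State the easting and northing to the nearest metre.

E 688310 m, N 6404686 m

UTM 37N → geographic: φ = 57.74469968°, λ = 36.16399971°.
UTM 36N (λ₀ = 33°) forward: E = 688309.549 m, N = 6404686.168 m.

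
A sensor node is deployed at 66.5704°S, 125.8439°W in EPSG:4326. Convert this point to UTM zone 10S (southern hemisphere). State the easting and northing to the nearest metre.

Zone 10 central meridian λ₀ = 6×10 − 183 = -123°; Δλ = -2.8439°.
Transverse Mercator on WGS84 with k₀ = 0.9996 gives E = 373849.933 m, N = 2613635.792 m.

E 373850 m, N 2613636 m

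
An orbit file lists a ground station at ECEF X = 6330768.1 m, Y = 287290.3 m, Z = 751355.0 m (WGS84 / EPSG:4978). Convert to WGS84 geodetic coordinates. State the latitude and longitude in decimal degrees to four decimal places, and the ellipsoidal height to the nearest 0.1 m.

lat 6.8066°, lon 2.5983°, h 3829.6 m

λ = atan2(Y, X) = 2.59830025°; p = √(X²+Y²) = 6337283.4 m.
Bowring's method on WGS84 (a = 6378137 m, b = 6356752.314 m) gives φ = 6.80660011°, h = 3829.560 m.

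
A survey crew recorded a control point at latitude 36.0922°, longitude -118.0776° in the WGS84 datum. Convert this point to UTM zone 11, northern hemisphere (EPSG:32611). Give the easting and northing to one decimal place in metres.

Zone 11 central meridian λ₀ = 6×11 − 183 = -117°; Δλ = -1.0776°.
Transverse Mercator on WGS84 with k₀ = 0.9996 gives E = 402989.885 m, N = 3994712.301 m.

E 402989.9 m, N 3994712.3 m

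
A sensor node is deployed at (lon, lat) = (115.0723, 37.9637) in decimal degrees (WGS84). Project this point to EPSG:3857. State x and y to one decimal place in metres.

Web Mercator is spherical with R = a = 6378137 m.
x = R·λ = 6378137 × 2.008390513 = 12809789.840 m.
y = R·ln tan(π/4 + φ/2) = 6378137 × 0.717184204 = 4574299.109 m.

x 12809789.8 m, y 4574299.1 m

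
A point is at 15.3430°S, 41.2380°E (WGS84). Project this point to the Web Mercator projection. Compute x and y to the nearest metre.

x 4590593 m, y -1728762 m

Web Mercator is spherical with R = a = 6378137 m.
x = R·λ = 6378137 × 0.719738877 = 4590593.161 m.
y = R·ln tan(π/4 + φ/2) = 6378137 × -0.271044920 = -1728761.635 m.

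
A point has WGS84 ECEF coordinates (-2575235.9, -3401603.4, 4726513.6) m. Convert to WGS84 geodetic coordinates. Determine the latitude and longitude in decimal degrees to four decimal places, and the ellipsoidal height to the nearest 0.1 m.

lat 48.1198°, lon -127.1281°, h 986.2 m

λ = atan2(Y, X) = -127.12809985°; p = √(X²+Y²) = 4266467.6 m.
Bowring's method on WGS84 (a = 6378137 m, b = 6356752.314 m) gives φ = 48.11980048°, h = 986.209 m.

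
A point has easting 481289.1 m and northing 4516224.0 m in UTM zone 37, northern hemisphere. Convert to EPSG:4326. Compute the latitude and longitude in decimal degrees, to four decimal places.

lat 40.7968°, lon 38.7782°

Zone 37N: λ₀ = 39°, k₀ = 0.9996, false easting 500000 m.
Meridian distance M = (N − FN)/k₀ = 4518031.2 m.
Inverse transverse Mercator on WGS84 gives φ = 40.79680004°, λ = 38.77819996°.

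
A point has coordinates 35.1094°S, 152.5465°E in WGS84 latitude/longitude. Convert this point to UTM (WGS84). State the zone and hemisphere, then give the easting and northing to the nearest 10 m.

Zone 56S: E 458670 m, N 6114730 m

Longitude 152.5465° lies in the 6° band [150°, 156°), giving zone 56; latitude is south of the equator, so 56S.
Zone 56 central meridian λ₀ = 6×56 − 183 = 153°; Δλ = -0.4535°.
Transverse Mercator on WGS84 with k₀ = 0.9996 gives E = 458672.381 m, N = 6114730.713 m.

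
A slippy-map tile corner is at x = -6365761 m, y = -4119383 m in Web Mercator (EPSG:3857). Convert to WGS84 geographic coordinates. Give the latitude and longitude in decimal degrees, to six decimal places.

lat -34.671903°, lon -57.184604°

R = 6378137 m. λ = x/R = -57.18460401°.
φ = 2·arctan(exp(y/R)) − 90° = 2·arctan(0.52421) − 90° = -34.67190314°.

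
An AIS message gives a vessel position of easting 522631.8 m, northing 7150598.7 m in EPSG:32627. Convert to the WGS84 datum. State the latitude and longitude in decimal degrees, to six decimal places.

Zone 27N: λ₀ = -21°, k₀ = 0.9996, false easting 500000 m.
Meridian distance M = (N − FN)/k₀ = 7153460.1 m.
Inverse transverse Mercator on WGS84 gives φ = 64.48009987°, λ = -20.52919923°.

lat 64.480100°, lon -20.529199°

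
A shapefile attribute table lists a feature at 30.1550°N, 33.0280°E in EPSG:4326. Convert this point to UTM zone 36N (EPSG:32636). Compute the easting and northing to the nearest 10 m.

Zone 36 central meridian λ₀ = 6×36 − 183 = 33°; Δλ = +0.0280°.
Transverse Mercator on WGS84 with k₀ = 0.9996 gives E = 502696.329 m, N = 3335961.142 m.

E 502700 m, N 3335960 m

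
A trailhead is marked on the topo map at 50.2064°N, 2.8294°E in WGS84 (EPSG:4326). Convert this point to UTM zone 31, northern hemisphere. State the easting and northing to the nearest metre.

E 487826 m, N 5561594 m

Zone 31 central meridian λ₀ = 6×31 − 183 = 3°; Δλ = -0.1706°.
Transverse Mercator on WGS84 with k₀ = 0.9996 gives E = 487826.024 m, N = 5561593.535 m.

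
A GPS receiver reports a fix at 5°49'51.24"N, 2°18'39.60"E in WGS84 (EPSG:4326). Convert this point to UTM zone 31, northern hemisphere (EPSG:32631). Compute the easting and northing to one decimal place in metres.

Zone 31 central meridian λ₀ = 6×31 − 183 = 3°; Δλ = -0.6890°.
Transverse Mercator on WGS84 with k₀ = 0.9996 gives E = 423723.781 m, N = 644558.537 m.

E 423723.8 m, N 644558.5 m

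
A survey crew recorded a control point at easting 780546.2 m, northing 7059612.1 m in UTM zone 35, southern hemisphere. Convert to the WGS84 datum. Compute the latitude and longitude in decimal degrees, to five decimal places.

Zone 35S: λ₀ = 27°, k₀ = 0.9996, false easting 500000 m, false northing 10000000 m.
Meridian distance M = (N − FN)/k₀ = -2941564.5 m.
Inverse transverse Mercator on WGS84 gives φ = -26.55640009°, λ = 29.81600037°.

lat -26.55640°, lon 29.81600°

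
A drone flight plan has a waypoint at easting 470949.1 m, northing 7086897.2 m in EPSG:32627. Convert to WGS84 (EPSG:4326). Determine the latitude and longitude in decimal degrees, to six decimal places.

Zone 27N: λ₀ = -21°, k₀ = 0.9996, false easting 500000 m.
Meridian distance M = (N − FN)/k₀ = 7089733.1 m.
Inverse transverse Mercator on WGS84 gives φ = 63.90799997°, λ = -21.59200093°.

lat 63.908000°, lon -21.592001°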